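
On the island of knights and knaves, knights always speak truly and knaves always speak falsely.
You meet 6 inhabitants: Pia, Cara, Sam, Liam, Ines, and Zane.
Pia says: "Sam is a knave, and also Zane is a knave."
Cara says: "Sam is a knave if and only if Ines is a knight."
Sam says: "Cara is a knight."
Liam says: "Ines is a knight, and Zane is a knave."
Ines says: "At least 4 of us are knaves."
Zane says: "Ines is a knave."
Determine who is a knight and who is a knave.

Pia is a knave, Cara is a knight, Sam is a knight, Liam is a knave, Ines is a knave, and Zane is a knight.

Since Pia is a knave, "Sam is a knave, and also Zane is a knave" needs to be false, which holds.
Cara is a knight, so "Sam is a knave if and only if Ines is a knight" must be True — and it is.
Sam is a knight, so "Cara is a knight" must be True — and it is.
Since Liam is a knave, "Ines is a knight, and Zane is a knave" needs to be false, which holds.
Ines is a knave, so "at least 4 of us are knaves" must be false — and it is.
As a knight, Zane's statement "Ines is a knave" should be True; it is.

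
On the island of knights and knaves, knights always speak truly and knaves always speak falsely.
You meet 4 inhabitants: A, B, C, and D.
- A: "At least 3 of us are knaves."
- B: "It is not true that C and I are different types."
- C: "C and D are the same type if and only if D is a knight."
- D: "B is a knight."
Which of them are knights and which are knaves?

A is a knave, B is a knight, C is a knight, and D is a knight.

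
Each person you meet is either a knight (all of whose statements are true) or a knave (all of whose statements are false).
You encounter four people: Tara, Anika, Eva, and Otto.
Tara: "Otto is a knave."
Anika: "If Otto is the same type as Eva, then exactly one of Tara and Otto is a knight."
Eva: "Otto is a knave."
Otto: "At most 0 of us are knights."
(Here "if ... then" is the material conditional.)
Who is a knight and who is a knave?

Knights: Tara, Anika, and Eva. Knaves: Otto.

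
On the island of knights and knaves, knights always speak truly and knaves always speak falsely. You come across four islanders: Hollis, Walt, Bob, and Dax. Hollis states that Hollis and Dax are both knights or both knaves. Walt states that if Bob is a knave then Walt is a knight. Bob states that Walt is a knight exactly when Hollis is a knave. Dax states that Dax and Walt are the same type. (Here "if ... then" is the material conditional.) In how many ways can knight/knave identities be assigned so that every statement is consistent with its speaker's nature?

2

Consistent assignments:
  Hollis=knight, Walt=knight, Bob=knave, Dax=knight
  Hollis=knave, Walt=knight, Bob=knight, Dax=knight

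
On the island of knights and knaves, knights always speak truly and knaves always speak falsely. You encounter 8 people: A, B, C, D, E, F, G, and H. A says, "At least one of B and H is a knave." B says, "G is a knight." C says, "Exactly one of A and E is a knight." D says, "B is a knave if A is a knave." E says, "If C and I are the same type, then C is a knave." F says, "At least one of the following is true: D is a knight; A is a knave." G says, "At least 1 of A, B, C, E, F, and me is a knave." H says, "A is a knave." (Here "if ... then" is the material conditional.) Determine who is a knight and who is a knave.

A is a knight, B is a knight, C is a knave, D is a knight, E is a knight, F is a knight, G is a knight, and H is a knave.

A is a knight; "at least one of B and H is a knave" is True, as required.
B (knight): "G is a knight" — True. ✓
C (knave): "exactly one of A and E is a knight" — false. ✓
D is a knight, so "B is a knave if A is a knave" must be True — and it is.
E is a knight, so "if C and I are the same type, then C is a knave" must be True — and it is.
Since F is a knight, "at least one of the following is true: D is a knight; A is a knave" needs to be True, which holds.
As a knight, G's statement "at least 1 of A, B, C, E, F, and me is a knave" should be True; it is.
H is a knave, so "A is a knave" must be false — and it is.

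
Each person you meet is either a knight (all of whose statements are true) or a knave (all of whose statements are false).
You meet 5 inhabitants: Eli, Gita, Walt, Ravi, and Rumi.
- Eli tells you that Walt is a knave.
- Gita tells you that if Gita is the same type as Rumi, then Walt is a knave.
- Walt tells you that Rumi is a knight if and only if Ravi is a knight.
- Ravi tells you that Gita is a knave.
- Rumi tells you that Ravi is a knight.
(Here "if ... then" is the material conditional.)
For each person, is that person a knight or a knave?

Eli is a knave, Gita is a knight, Walt is a knight, Ravi is a knave, and Rumi is a knave.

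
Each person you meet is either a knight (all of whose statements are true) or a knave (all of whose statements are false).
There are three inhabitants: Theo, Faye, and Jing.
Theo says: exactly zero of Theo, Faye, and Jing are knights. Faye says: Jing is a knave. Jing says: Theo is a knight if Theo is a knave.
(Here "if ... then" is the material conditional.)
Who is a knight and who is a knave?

Theo is a knave, Faye is a knight, and Jing is a knave.

As a knave, Theo's statement "exactly zero of Theo, Faye, and Jing are knights" should be false; it is.
Faye is a knight; "Jing is a knave" is true, as required.
Jing is a knave, and the claim "Theo is a knight if Theo is a knave" is indeed false.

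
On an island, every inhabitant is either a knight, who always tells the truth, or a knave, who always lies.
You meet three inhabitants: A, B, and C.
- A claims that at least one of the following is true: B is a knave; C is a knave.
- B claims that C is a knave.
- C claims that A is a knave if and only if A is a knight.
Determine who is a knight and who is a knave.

Knights: A and B. Knaves: C.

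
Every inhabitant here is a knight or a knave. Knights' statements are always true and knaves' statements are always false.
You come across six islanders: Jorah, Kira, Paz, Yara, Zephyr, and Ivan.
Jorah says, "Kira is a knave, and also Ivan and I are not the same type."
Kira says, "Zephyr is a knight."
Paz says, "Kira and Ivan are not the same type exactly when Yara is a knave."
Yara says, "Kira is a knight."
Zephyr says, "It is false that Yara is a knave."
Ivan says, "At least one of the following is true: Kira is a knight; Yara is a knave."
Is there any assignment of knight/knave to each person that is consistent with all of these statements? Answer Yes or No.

Yes

One consistent assignment: Jorah=knave, Kira=knight, Paz=knight, Yara=knight, Zephyr=knight, Ivan=knight.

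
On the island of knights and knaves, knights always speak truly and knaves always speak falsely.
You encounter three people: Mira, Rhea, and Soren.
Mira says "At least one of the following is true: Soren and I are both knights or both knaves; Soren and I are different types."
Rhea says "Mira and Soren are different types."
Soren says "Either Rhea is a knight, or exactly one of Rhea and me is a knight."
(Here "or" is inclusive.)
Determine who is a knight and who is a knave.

Mira is a knight, Rhea is a knave, and Soren is a knight.

Suppose Mira is a knave. Then Mira's statement "at least one of the following is true: Soren and I are both knights or both knaves; Soren and I are different types" would have to be false. Checking the 4 ways to assign the others, none is consistent with every speaker.
(For instance, with Rhea=knave, Soren=knight, Mira's claim "at least one of the following is true: Soren and I are both knights or both knaves; Soren and I are different types" comes out true where it would need to be false.)
So Mira must be a knight, making "at least one of the following is true: Soren and I are both knights or both knaves; Soren and I are different types" true. Taking Mira=knight, Rhea=knave, Soren=knight, each remaining statement checks out:
  Rhea (knave): "Mira and Soren are different types" — false. ✓
  Soren (knight): "either Rhea is a knight, or exactly one of Rhea and me is a knight" — true. ✓
This is the unique consistent assignment.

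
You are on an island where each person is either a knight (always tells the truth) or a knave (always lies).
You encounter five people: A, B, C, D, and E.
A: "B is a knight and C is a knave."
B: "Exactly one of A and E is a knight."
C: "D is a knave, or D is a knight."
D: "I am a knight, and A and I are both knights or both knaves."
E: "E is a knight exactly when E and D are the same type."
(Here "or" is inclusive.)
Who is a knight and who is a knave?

A is a knave, B is a knave, C is a knight, D is a knave, and E is a knave.

Suppose A is a knight. Then A's statement "B is a knight and C is a knave" would have to be true. Checking the 16 ways to assign the others, none is consistent with every speaker.
(For instance, with B=knave, C=knight, D=knave, E=knave, A's claim "B is a knight and C is a knave" comes out false where it would need to be true.)
So A must be a knave, making "B is a knight and C is a knave" false. Taking A=knave, B=knave, C=knight, D=knave, E=knave, each remaining statement checks out:
  B (knave): "exactly one of A and E is a knight" — false. ✓
  C (knight): "D is a knave, or D is a knight" — true. ✓
  D (knave): "I am a knight, and A and I are both knights or both knaves" — false. ✓
  E (knave): "E is a knight exactly when E and D are the same type" — false. ✓
This is the unique consistent assignment.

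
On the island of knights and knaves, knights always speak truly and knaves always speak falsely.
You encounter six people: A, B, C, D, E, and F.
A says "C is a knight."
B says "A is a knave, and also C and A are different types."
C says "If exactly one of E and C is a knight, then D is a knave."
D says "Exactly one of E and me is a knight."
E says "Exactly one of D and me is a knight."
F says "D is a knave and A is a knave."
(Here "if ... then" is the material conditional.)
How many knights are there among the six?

2

The unique consistent assignment is A=knight, B=knave, C=knight, D=knave, E=knave, F=knave.
That has 2 knights.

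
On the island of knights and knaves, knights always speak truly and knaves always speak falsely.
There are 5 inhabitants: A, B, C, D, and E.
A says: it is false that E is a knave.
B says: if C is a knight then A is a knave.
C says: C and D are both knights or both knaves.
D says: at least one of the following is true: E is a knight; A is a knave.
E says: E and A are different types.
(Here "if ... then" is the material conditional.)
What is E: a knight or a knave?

Consistent assignments: {A=knave, B=knight, C=knight, D=knight, E=knave}; {A=knave, B=knight, C=knave, D=knight, E=knave}
In every consistent assignment, E is a knave.

E is a knave.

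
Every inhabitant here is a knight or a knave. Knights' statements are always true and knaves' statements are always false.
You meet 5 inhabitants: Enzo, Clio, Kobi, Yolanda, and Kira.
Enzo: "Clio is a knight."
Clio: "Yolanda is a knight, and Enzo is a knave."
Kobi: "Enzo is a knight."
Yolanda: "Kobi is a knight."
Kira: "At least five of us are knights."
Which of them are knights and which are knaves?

Knights: none. Knaves: Enzo, Clio, Kobi, Yolanda, and Kira.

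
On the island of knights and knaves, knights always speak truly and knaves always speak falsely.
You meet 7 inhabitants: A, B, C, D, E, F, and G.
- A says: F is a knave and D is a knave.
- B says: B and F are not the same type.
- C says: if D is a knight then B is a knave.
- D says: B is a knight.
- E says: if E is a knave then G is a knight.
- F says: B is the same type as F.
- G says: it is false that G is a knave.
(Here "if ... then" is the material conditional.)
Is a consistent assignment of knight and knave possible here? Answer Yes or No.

One consistent assignment: A=knave, B=knight, C=knave, D=knight, E=knight, F=knave, G=knight.

Yes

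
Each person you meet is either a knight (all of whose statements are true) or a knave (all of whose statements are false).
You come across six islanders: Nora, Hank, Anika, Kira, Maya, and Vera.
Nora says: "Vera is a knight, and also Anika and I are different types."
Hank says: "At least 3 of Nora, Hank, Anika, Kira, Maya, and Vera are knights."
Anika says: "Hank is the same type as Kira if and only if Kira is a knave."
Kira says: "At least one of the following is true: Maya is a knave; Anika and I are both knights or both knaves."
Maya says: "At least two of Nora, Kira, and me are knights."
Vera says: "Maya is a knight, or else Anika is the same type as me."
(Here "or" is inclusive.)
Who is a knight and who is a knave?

Nora is a knave, Hank is a knave, Anika is a knight, Kira is a knight, Maya is a knave, and Vera is a knave.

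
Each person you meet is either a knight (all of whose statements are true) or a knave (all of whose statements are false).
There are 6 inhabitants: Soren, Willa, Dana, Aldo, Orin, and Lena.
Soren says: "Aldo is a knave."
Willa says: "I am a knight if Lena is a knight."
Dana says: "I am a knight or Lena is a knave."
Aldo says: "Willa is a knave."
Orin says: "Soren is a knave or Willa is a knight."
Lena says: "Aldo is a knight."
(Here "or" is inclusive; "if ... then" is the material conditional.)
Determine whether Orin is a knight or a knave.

Consistent assignments: {Soren=knight, Willa=knight, Dana=knight, Aldo=knave, Orin=knight, Lena=knave}; {Soren=knave, Willa=knave, Dana=knight, Aldo=knight, Orin=knight, Lena=knight}; {Soren=knave, Willa=knave, Dana=knave, Aldo=knight, Orin=knight, Lena=knight}
In every consistent assignment, Orin is a knight.

Orin is a knight.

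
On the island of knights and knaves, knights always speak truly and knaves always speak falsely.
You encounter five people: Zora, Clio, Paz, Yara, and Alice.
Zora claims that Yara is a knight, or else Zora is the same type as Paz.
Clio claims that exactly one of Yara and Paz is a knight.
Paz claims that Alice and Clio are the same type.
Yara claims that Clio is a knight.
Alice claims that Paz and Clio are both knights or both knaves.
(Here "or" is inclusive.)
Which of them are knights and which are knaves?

Zora is a knight, Clio is a knight, Paz is a knave, Yara is a knight, and Alice is a knave.

Zora is a knight, so "Yara is a knight, or else Zora is the same type as Paz" must be True — and it is.
Clio is a knight, and the claim "exactly one of Yara and Paz is a knight" is indeed True.
Paz is a knave, and the claim "Alice and Clio are the same type" is indeed false.
Since Yara is a knight, "Clio is a knight" needs to be True, which holds.
Alice (knave): "Paz and Clio are both knights or both knaves" — false. ✓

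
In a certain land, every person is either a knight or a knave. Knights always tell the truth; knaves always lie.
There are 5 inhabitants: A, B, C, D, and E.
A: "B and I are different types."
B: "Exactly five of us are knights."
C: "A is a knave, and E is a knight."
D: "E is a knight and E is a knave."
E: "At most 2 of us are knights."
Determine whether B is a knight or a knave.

B is a knave.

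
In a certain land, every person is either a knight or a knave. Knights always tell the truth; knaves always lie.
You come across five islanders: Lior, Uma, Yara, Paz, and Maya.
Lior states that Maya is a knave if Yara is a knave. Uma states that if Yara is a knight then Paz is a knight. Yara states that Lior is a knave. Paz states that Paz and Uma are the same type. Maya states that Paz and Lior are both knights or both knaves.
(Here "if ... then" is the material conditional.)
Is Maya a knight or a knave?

Maya is a knave.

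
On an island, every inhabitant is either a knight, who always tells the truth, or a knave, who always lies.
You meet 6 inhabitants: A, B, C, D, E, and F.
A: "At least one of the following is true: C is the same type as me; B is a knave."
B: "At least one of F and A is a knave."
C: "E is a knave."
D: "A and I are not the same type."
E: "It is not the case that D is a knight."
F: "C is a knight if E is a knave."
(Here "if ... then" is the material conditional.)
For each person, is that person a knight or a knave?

Knights: B, C, D, and F. Knaves: A and E.

As a knave, A's statement "at least one of the following is true: C is the same type as me; B is a knave" should be false; it is.
B (knight): "at least one of F and A is a knave" — true. ✓
C is a knight, so "E is a knave" must be true — and it is.
As a knight, D's statement "A and I are not the same type" should be true; it is.
E is a knave; "it is not the case that D is a knight" is false, as required.
As a knight, F's statement "C is a knight if E is a knave" should be true; it is.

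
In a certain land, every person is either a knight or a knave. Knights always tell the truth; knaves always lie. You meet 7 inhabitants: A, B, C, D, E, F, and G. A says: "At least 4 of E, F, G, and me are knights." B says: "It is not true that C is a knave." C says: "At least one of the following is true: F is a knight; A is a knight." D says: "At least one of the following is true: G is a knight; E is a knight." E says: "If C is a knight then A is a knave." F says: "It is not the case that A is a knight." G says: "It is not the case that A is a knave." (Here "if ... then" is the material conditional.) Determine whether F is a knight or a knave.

F is a knight.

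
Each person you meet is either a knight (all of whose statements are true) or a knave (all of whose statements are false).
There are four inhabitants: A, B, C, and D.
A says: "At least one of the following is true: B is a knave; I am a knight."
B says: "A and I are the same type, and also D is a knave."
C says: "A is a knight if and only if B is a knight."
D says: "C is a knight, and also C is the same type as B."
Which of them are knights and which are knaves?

A is a knight; "at least one of the following is true: B is a knave; I am a knight" is True, as required.
B is a knave, so "A and I are the same type, and also D is a knave" must be False — and it is.
C (knave): "A is a knight if and only if B is a knight" — False. ✓
D is a knave, and the claim "C is a knight, and also C is the same type as B" is indeed False.

Knights: A. Knaves: B, C, and D.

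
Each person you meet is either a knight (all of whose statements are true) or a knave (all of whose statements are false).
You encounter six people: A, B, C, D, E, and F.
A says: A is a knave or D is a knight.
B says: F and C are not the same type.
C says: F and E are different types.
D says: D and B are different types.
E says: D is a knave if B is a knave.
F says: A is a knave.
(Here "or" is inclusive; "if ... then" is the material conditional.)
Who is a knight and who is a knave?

A is a knight, B is a knave, C is a knave, D is a knight, E is a knave, and F is a knave.

A is a knight, so "A is a knave or D is a knight" must be True — and it is.
B is a knave, so "F and C are not the same type" must be False — and it is.
Since C is a knave, "F and E are different types" needs to be False, which holds.
D is a knight, so "D and B are different types" must be True — and it is.
E is a knave, and the claim "D is a knave if B is a knave" is indeed False.
Since F is a knave, "A is a knave" needs to be False, which holds.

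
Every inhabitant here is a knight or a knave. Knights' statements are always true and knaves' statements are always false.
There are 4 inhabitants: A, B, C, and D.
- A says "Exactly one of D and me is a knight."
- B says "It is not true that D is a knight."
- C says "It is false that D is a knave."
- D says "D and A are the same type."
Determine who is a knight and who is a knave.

A is a knight, B is a knight, C is a knave, and D is a knave.

Suppose A is a knave. Then A's statement "exactly one of D and me is a knight" would have to be false. Checking the 8 ways to assign the others, none is consistent with every speaker.
(For instance, with B=knight, C=knave, D=knave, D's claim "D and A are the same type" comes out true where it would need to be false.)
So A must be a knight, making "exactly one of D and me is a knight" true. Taking A=knight, B=knight, C=knave, D=knave, each remaining statement checks out:
  B (knight): "it is not true that D is a knight" — true. ✓
  C (knave): "it is false that D is a knave" — false. ✓
  D (knave): "D and A are the same type" — false. ✓
This is the unique consistent assignment.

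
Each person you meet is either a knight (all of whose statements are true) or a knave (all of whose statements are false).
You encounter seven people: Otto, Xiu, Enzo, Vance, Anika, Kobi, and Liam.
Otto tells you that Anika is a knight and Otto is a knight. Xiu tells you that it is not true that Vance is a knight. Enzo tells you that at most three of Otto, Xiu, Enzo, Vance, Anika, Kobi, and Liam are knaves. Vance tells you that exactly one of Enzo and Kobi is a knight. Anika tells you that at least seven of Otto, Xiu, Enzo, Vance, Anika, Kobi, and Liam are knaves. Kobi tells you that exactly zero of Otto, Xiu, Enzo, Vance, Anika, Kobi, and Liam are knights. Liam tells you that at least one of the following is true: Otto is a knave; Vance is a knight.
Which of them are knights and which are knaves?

Otto is a knave, and the claim "Anika is a knight and Otto is a knight" is indeed False.
As a knight, Xiu's statement "it is not true that Vance is a knight" should be true; it is.
As a knave, Enzo's statement "at most three of Otto, Xiu, Enzo, Vance, Anika, Kobi, and Liam are knaves" should be False; it is.
Vance (knave): "exactly one of Enzo and Kobi is a knight" — False. ✓
Anika is a knave, and the claim "at least seven of Otto, Xiu, Enzo, Vance, Anika, Kobi, and Liam are knaves" is indeed False.
Kobi (knave): "exactly zero of Otto, Xiu, Enzo, Vance, Anika, Kobi, and Liam are knights" — False. ✓
As a knight, Liam's statement "at least one of the following is true: Otto is a knave; Vance is a knight" should be true; it is.

Otto is a knave, Xiu is a knight, Enzo is a knave, Vance is a knave, Anika is a knave, Kobi is a knave, and Liam is a knight.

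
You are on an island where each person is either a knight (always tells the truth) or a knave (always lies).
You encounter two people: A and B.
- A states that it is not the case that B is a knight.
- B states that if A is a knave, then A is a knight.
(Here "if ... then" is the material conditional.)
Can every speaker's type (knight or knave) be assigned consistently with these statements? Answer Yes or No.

No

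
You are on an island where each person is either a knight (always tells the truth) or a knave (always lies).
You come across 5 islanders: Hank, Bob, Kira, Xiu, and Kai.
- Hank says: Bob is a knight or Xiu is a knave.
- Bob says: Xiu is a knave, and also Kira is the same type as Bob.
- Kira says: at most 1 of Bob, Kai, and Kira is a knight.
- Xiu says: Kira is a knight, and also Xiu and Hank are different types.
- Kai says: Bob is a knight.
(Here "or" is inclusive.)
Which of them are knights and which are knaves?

As a knave, Hank's statement "Bob is a knight or Xiu is a knave" should be false; it is.
As a knave, Bob's statement "Xiu is a knave, and also Kira is the same type as Bob" should be false; it is.
As a knight, Kira's statement "at most 1 of Bob, Kai, and Kira is a knight" should be true; it is.
Since Xiu is a knight, "Kira is a knight, and also Xiu and Hank are different types" needs to be true, which holds.
Kai is a knave; "Bob is a knight" is false, as required.

Knights: Kira and Xiu. Knaves: Hank, Bob, and Kai.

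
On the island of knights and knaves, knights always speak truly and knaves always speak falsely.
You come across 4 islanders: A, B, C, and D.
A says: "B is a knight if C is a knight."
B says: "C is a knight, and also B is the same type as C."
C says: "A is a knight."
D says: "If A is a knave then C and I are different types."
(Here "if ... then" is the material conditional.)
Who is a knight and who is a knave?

A is a knight, B is a knight, C is a knight, and D is a knight.

A is a knight, and the claim "B is a knight if C is a knight" is indeed true.
B is a knight; "C is a knight, and also B is the same type as C" is true, as required.
C (knight): "A is a knight" — true. ✓
D (knight): "if A is a knave then C and I are different types" — true. ✓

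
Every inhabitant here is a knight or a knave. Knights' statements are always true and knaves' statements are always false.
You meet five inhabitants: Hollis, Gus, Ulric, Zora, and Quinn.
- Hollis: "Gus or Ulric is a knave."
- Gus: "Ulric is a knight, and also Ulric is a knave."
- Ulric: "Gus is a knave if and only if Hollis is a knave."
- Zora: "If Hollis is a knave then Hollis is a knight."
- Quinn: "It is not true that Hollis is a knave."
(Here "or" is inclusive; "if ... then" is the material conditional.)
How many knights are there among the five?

3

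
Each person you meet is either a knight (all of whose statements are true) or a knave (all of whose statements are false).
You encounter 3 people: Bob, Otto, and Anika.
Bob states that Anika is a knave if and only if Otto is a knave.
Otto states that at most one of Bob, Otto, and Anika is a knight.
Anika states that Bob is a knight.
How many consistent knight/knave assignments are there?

Consistent assignments:
  Bob=knave, Otto=knight, Anika=knave

1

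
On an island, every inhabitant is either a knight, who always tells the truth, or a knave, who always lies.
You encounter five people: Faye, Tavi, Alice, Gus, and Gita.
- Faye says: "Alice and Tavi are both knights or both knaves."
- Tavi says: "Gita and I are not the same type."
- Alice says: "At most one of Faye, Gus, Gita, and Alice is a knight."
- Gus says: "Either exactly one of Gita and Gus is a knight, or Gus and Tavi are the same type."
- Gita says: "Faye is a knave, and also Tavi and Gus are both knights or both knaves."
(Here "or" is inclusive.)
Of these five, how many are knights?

The unique consistent assignment is Faye=knight, Tavi=knave, Alice=knave, Gus=knight, Gita=knave.
That has 2 knights.

2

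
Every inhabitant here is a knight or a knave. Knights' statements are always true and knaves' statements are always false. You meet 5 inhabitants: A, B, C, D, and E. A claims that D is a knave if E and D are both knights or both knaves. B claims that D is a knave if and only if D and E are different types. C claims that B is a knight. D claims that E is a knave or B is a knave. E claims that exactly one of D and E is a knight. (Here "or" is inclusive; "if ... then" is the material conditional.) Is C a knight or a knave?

C is a knight.

Consistent assignments: {A=knight, B=knight, C=knight, D=knave, E=knight}
In every consistent assignment, C is a knight.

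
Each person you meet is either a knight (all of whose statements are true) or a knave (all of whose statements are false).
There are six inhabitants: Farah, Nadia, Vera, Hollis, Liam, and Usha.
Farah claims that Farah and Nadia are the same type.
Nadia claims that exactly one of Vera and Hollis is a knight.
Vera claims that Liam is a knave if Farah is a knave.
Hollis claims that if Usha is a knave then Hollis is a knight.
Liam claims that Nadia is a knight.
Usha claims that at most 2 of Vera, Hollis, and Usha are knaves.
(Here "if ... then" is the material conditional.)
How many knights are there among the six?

The unique consistent assignment is Farah=knave, Nadia=knight, Vera=knave, Hollis=knight, Liam=knight, Usha=knight.
That has 4 knights.

4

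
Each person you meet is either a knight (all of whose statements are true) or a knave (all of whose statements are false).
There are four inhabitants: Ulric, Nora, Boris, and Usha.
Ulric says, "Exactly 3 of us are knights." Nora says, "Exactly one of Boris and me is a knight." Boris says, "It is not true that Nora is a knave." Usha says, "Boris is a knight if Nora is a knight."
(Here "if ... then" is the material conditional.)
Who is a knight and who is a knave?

Suppose Ulric is a knight. Then Ulric's statement "exactly 3 of us are knights" would have to be true. Checking the 8 ways to assign the others, none is consistent with every speaker.
(For instance, with Nora=knave, Boris=knave, Usha=knight, Ulric's claim "exactly 3 of us are knights" comes out false where it would need to be true.)
So Ulric must be a knave, making "exactly 3 of us are knights" false. Taking Ulric=knave, Nora=knave, Boris=knave, Usha=knight, each remaining statement checks out:
  Nora (knave): "exactly one of Boris and me is a knight" — false. ✓
  Boris (knave): "it is not true that Nora is a knave" — false. ✓
  Usha (knight): "Boris is a knight if Nora is a knight" — true. ✓
This is the unique consistent assignment.

Knights: Usha. Knaves: Ulric, Nora, and Boris.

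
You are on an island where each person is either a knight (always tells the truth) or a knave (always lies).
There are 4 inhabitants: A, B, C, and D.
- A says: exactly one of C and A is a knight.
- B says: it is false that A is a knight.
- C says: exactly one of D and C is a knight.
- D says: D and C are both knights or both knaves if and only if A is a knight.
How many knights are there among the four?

The unique consistent assignment is A=knave, B=knight, C=knave, D=knave.
That has 1 knight.

1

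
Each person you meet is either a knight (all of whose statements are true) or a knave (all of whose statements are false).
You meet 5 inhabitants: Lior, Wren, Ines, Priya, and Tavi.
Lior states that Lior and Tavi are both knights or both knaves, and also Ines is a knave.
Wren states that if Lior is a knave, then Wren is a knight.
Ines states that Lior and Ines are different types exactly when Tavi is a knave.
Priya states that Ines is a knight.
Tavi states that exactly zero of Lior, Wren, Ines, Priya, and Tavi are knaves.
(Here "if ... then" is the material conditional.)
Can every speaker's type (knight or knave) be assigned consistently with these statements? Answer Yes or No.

One consistent assignment: Lior=knave, Wren=knight, Ines=knight, Priya=knight, Tavi=knave.

Yes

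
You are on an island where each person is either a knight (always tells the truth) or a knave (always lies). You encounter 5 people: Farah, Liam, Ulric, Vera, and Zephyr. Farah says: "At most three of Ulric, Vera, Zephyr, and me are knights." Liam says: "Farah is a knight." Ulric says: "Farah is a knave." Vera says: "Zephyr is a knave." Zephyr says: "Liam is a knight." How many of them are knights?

The unique consistent assignment is Farah=knight, Liam=knight, Ulric=knave, Vera=knave, Zephyr=knight.
That has 3 knights.

3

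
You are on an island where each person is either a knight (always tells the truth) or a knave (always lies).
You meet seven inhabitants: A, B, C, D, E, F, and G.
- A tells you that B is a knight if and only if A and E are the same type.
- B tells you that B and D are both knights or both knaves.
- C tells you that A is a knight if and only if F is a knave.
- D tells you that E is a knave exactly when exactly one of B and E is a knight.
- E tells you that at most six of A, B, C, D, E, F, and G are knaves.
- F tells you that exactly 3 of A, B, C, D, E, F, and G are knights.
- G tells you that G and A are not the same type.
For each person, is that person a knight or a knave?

A is a knave, B is a knight, C is a knave, D is a knight, E is a knight, F is a knave, and G is a knight.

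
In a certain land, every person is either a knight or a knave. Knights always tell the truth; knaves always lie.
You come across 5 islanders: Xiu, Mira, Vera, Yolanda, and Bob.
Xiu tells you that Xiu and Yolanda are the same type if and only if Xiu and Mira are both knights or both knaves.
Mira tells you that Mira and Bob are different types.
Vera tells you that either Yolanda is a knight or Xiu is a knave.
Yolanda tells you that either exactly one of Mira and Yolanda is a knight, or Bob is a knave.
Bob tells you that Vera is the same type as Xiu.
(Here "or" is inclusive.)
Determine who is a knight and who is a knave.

Knights: Vera and Yolanda. Knaves: Xiu, Mira, and Bob.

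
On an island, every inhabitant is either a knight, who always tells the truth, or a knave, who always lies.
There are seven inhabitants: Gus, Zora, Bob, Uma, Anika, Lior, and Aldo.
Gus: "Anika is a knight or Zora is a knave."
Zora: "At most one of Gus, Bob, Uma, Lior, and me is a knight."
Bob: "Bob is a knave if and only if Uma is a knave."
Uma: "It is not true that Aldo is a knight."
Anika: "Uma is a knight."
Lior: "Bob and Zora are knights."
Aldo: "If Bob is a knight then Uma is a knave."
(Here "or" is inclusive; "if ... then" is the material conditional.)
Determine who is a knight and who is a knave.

Gus is a knight, Zora is a knave, Bob is a knight, Uma is a knight, Anika is a knight, Lior is a knave, and Aldo is a knave.

Gus is a knight; "Anika is a knight or Zora is a knave" is true, as required.
Zora is a knave; "at most one of Gus, Bob, Uma, Lior, and me is a knight" is False, as required.
Since Bob is a knight, "Bob is a knave if and only if Uma is a knave" needs to be true, which holds.
Since Uma is a knight, "it is not true that Aldo is a knight" needs to be true, which holds.
Since Anika is a knight, "Uma is a knight" needs to be true, which holds.
Lior (knave): "Bob and Zora are knights" — False. ✓
Aldo is a knave, so "if Bob is a knight then Uma is a knave" must be False — and it is.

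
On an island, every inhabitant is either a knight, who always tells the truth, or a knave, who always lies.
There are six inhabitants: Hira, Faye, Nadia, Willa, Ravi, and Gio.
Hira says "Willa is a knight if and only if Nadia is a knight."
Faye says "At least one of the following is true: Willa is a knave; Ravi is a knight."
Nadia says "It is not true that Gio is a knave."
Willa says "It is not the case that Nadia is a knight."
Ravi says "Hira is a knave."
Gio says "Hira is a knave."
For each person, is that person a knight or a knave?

Hira is a knave, and the claim "Willa is a knight if and only if Nadia is a knight" is indeed False.
Faye is a knight, so "at least one of the following is true: Willa is a knave; Ravi is a knight" must be true — and it is.
Since Nadia is a knight, "it is not true that Gio is a knave" needs to be true, which holds.
Willa is a knave, and the claim "it is not the case that Nadia is a knight" is indeed False.
Ravi is a knight; "Hira is a knave" is true, as required.
As a knight, Gio's statement "Hira is a knave" should be true; it is.

Hira is a knave, Faye is a knight, Nadia is a knight, Willa is a knave, Ravi is a knight, and Gio is a knight.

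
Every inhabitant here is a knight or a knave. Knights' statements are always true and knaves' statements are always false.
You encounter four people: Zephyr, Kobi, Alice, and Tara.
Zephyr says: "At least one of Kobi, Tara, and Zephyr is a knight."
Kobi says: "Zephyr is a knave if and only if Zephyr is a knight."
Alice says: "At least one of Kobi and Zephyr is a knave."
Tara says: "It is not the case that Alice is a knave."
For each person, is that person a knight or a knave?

Zephyr is a knight, Kobi is a knave, Alice is a knight, and Tara is a knight.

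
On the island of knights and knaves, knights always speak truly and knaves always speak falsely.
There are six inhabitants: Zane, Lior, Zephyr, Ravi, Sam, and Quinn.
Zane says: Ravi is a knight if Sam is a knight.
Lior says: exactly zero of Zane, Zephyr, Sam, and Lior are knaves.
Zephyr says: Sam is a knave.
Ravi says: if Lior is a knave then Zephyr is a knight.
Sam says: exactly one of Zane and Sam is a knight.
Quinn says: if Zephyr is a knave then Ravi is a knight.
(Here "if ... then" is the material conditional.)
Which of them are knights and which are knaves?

Knights: Sam. Knaves: Zane, Lior, Zephyr, Ravi, and Quinn.

As a knave, Zane's statement "Ravi is a knight if Sam is a knight" should be false; it is.
As a knave, Lior's statement "exactly zero of Zane, Zephyr, Sam, and Lior are knaves" should be false; it is.
Zephyr is a knave, so "Sam is a knave" must be false — and it is.
Ravi is a knave, and the claim "if Lior is a knave then Zephyr is a knight" is indeed false.
Sam is a knight; "exactly one of Zane and Sam is a knight" is True, as required.
Quinn is a knave; "if Zephyr is a knave then Ravi is a knight" is false, as required.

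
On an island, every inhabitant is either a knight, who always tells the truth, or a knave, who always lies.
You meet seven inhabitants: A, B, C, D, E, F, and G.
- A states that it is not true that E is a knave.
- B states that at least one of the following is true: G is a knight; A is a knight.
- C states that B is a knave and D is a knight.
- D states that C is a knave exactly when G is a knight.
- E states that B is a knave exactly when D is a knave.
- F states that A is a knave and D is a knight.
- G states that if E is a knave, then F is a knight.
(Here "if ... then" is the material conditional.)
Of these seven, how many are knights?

5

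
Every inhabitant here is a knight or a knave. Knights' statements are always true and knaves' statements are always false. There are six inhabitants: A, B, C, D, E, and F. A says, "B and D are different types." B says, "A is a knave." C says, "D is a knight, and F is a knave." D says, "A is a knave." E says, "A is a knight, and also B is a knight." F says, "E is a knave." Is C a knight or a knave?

C is a knave.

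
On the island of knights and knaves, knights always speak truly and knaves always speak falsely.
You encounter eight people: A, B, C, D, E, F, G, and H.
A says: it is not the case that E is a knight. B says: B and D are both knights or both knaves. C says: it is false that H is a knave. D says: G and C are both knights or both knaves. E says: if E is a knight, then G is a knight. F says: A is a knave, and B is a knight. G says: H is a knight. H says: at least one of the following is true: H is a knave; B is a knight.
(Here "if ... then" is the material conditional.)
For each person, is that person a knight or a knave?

As a knave, A's statement "it is not the case that E is a knight" should be false; it is.
Since B is a knight, "B and D are both knights or both knaves" needs to be true, which holds.
C is a knight, so "it is false that H is a knave" must be true — and it is.
As a knight, D's statement "G and C are both knights or both knaves" should be true; it is.
E is a knight, and the claim "if E is a knight, then G is a knight" is indeed true.
F is a knight, and the claim "A is a knave, and B is a knight" is indeed true.
G is a knight, and the claim "H is a knight" is indeed true.
H is a knight, and the claim "at least one of the following is true: H is a knave; B is a knight" is indeed true.

A is a knave, B is a knight, C is a knight, D is a knight, E is a knight, F is a knight, G is a knight, and H is a knight.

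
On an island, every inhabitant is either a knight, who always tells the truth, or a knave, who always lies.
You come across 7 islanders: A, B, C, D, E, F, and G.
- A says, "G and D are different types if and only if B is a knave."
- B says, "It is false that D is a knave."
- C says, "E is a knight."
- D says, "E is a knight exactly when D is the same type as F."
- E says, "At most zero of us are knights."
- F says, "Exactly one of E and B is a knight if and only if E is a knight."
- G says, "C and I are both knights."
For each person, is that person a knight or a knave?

Knights: B and D. Knaves: A, C, E, F, and G.

As a knave, A's statement "G and D are different types if and only if B is a knave" should be False; it is.
B is a knight; "it is false that D is a knave" is True, as required.
C is a knave, and the claim "E is a knight" is indeed False.
D is a knight, and the claim "E is a knight exactly when D is the same type as F" is indeed True.
As a knave, E's statement "at most zero of us are knights" should be False; it is.
F is a knave, so "exactly one of E and B is a knight if and only if E is a knight" must be False — and it is.
Since G is a knave, "C and I are both knights" needs to be False, which holds.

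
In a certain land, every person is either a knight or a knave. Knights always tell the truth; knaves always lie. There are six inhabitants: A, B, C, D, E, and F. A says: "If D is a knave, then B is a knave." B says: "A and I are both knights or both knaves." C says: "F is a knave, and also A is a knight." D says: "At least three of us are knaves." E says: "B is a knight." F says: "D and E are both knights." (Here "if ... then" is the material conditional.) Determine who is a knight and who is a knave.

A is a knight, so "if D is a knave, then B is a knave" must be true — and it is.
As a knave, B's statement "A and I are both knights or both knaves" should be false; it is.
C is a knight, and the claim "F is a knave, and also A is a knight" is indeed true.
D (knight): "at least three of us are knaves" — true. ✓
Since E is a knave, "B is a knight" needs to be false, which holds.
Since F is a knave, "D and E are both knights" needs to be false, which holds.

Knights: A, C, and D. Knaves: B, E, and F.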